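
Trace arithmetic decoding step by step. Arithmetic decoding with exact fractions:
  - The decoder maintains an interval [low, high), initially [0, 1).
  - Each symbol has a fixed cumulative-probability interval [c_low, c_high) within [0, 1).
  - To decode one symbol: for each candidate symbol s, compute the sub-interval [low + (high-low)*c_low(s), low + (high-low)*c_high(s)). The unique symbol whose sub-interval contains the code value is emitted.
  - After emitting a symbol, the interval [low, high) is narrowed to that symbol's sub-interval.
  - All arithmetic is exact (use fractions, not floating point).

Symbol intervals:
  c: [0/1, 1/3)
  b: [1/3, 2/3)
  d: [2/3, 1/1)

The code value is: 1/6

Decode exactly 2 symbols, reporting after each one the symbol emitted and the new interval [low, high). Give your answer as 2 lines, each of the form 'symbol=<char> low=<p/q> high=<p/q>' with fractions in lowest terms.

Step 1: interval [0/1, 1/1), width = 1/1 - 0/1 = 1/1
  'c': [0/1 + 1/1*0/1, 0/1 + 1/1*1/3) = [0/1, 1/3) <- contains code 1/6
  'b': [0/1 + 1/1*1/3, 0/1 + 1/1*2/3) = [1/3, 2/3)
  'd': [0/1 + 1/1*2/3, 0/1 + 1/1*1/1) = [2/3, 1/1)
  emit 'c', narrow to [0/1, 1/3)
Step 2: interval [0/1, 1/3), width = 1/3 - 0/1 = 1/3
  'c': [0/1 + 1/3*0/1, 0/1 + 1/3*1/3) = [0/1, 1/9)
  'b': [0/1 + 1/3*1/3, 0/1 + 1/3*2/3) = [1/9, 2/9) <- contains code 1/6
  'd': [0/1 + 1/3*2/3, 0/1 + 1/3*1/1) = [2/9, 1/3)
  emit 'b', narrow to [1/9, 2/9)

Answer: symbol=c low=0/1 high=1/3
symbol=b low=1/9 high=2/9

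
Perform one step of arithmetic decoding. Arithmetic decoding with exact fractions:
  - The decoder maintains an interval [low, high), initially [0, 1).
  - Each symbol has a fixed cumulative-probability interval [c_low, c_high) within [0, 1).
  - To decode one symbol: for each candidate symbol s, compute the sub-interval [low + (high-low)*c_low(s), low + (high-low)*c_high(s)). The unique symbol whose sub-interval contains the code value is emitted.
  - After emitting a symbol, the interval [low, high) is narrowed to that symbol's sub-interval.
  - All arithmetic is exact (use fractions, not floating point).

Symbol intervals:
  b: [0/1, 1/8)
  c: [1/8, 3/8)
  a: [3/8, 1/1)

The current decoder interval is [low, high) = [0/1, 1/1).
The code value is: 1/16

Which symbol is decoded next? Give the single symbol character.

Interval width = high − low = 1/1 − 0/1 = 1/1
Scaled code = (code − low) / width = (1/16 − 0/1) / 1/1 = 1/16
  b: [0/1, 1/8) ← scaled code falls here ✓
  c: [1/8, 3/8) 
  a: [3/8, 1/1) 

Answer: b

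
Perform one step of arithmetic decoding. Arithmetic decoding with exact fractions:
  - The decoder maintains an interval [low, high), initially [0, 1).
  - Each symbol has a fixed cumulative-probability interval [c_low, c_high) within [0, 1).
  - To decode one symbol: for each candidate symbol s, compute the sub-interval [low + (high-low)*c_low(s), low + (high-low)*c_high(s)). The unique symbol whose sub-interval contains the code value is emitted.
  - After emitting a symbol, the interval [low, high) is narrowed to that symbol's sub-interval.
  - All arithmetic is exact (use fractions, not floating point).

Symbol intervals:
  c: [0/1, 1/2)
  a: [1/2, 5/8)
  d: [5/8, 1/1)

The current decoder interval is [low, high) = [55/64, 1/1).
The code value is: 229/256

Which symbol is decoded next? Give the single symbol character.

Interval width = high − low = 1/1 − 55/64 = 9/64
Scaled code = (code − low) / width = (229/256 − 55/64) / 9/64 = 1/4
  c: [0/1, 1/2) ← scaled code falls here ✓
  a: [1/2, 5/8) 
  d: [5/8, 1/1) 

Answer: c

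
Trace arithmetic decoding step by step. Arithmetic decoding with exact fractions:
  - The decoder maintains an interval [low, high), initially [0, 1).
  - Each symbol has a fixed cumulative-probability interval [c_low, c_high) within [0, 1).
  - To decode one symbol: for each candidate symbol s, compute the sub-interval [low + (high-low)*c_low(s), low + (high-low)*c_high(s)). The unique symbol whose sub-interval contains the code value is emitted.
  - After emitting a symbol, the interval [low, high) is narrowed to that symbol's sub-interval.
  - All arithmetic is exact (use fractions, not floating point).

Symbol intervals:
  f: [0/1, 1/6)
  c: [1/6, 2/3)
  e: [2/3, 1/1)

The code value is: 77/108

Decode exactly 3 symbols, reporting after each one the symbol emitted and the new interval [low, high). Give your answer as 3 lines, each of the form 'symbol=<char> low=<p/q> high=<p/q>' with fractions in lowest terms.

Answer: symbol=e low=2/3 high=1/1
symbol=f low=2/3 high=13/18
symbol=e low=19/27 high=13/18

Derivation:
Step 1: interval [0/1, 1/1), width = 1/1 - 0/1 = 1/1
  'f': [0/1 + 1/1*0/1, 0/1 + 1/1*1/6) = [0/1, 1/6)
  'c': [0/1 + 1/1*1/6, 0/1 + 1/1*2/3) = [1/6, 2/3)
  'e': [0/1 + 1/1*2/3, 0/1 + 1/1*1/1) = [2/3, 1/1) <- contains code 77/108
  emit 'e', narrow to [2/3, 1/1)
Step 2: interval [2/3, 1/1), width = 1/1 - 2/3 = 1/3
  'f': [2/3 + 1/3*0/1, 2/3 + 1/3*1/6) = [2/3, 13/18) <- contains code 77/108
  'c': [2/3 + 1/3*1/6, 2/3 + 1/3*2/3) = [13/18, 8/9)
  'e': [2/3 + 1/3*2/3, 2/3 + 1/3*1/1) = [8/9, 1/1)
  emit 'f', narrow to [2/3, 13/18)
Step 3: interval [2/3, 13/18), width = 13/18 - 2/3 = 1/18
  'f': [2/3 + 1/18*0/1, 2/3 + 1/18*1/6) = [2/3, 73/108)
  'c': [2/3 + 1/18*1/6, 2/3 + 1/18*2/3) = [73/108, 19/27)
  'e': [2/3 + 1/18*2/3, 2/3 + 1/18*1/1) = [19/27, 13/18) <- contains code 77/108
  emit 'e', narrow to [19/27, 13/18)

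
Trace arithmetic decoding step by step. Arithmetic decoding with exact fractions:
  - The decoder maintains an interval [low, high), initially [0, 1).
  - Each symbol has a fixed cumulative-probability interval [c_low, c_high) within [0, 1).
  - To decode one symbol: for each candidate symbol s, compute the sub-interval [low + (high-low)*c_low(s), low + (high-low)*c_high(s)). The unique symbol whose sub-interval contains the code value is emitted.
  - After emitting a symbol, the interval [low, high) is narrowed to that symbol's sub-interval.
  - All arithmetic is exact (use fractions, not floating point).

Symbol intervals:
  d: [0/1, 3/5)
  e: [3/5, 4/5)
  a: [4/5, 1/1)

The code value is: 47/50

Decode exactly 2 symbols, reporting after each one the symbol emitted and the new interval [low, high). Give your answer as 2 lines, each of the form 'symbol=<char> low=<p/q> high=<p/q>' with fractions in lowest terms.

Answer: symbol=a low=4/5 high=1/1
symbol=e low=23/25 high=24/25

Derivation:
Step 1: interval [0/1, 1/1), width = 1/1 - 0/1 = 1/1
  'd': [0/1 + 1/1*0/1, 0/1 + 1/1*3/5) = [0/1, 3/5)
  'e': [0/1 + 1/1*3/5, 0/1 + 1/1*4/5) = [3/5, 4/5)
  'a': [0/1 + 1/1*4/5, 0/1 + 1/1*1/1) = [4/5, 1/1) <- contains code 47/50
  emit 'a', narrow to [4/5, 1/1)
Step 2: interval [4/5, 1/1), width = 1/1 - 4/5 = 1/5
  'd': [4/5 + 1/5*0/1, 4/5 + 1/5*3/5) = [4/5, 23/25)
  'e': [4/5 + 1/5*3/5, 4/5 + 1/5*4/5) = [23/25, 24/25) <- contains code 47/50
  'a': [4/5 + 1/5*4/5, 4/5 + 1/5*1/1) = [24/25, 1/1)
  emit 'e', narrow to [23/25, 24/25)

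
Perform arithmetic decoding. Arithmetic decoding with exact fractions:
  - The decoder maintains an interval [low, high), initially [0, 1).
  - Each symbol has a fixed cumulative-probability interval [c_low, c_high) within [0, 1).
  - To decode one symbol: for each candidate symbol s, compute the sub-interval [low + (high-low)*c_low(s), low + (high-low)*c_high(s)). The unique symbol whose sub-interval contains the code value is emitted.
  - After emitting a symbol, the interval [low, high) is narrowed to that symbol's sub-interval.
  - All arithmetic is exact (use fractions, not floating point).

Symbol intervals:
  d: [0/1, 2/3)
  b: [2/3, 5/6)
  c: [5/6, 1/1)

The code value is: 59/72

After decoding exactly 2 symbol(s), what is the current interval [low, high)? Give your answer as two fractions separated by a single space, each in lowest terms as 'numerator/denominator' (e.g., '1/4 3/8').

Step 1: interval [0/1, 1/1), width = 1/1 - 0/1 = 1/1
  'd': [0/1 + 1/1*0/1, 0/1 + 1/1*2/3) = [0/1, 2/3)
  'b': [0/1 + 1/1*2/3, 0/1 + 1/1*5/6) = [2/3, 5/6) <- contains code 59/72
  'c': [0/1 + 1/1*5/6, 0/1 + 1/1*1/1) = [5/6, 1/1)
  emit 'b', narrow to [2/3, 5/6)
Step 2: interval [2/3, 5/6), width = 5/6 - 2/3 = 1/6
  'd': [2/3 + 1/6*0/1, 2/3 + 1/6*2/3) = [2/3, 7/9)
  'b': [2/3 + 1/6*2/3, 2/3 + 1/6*5/6) = [7/9, 29/36)
  'c': [2/3 + 1/6*5/6, 2/3 + 1/6*1/1) = [29/36, 5/6) <- contains code 59/72
  emit 'c', narrow to [29/36, 5/6)

Answer: 29/36 5/6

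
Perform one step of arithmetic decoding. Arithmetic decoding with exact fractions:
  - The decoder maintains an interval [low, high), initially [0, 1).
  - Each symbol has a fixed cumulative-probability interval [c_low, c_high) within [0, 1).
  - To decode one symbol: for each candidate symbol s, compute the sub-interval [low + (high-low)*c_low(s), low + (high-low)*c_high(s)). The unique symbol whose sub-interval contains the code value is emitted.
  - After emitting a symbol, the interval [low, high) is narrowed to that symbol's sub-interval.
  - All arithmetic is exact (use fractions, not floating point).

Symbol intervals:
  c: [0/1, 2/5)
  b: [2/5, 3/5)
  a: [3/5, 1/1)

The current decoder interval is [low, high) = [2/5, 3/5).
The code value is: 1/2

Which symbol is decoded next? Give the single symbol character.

Answer: b

Derivation:
Interval width = high − low = 3/5 − 2/5 = 1/5
Scaled code = (code − low) / width = (1/2 − 2/5) / 1/5 = 1/2
  c: [0/1, 2/5) 
  b: [2/5, 3/5) ← scaled code falls here ✓
  a: [3/5, 1/1) 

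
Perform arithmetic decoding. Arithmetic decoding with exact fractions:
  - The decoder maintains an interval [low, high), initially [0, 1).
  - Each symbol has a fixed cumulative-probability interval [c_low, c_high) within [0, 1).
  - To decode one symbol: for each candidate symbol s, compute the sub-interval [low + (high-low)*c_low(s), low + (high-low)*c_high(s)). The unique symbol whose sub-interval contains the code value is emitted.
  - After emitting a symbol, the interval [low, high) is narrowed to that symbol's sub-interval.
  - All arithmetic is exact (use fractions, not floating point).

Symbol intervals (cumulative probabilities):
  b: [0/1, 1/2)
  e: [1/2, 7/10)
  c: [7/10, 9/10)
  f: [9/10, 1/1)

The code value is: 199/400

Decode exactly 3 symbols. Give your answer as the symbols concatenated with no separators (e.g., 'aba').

Step 1: interval [0/1, 1/1), width = 1/1 - 0/1 = 1/1
  'b': [0/1 + 1/1*0/1, 0/1 + 1/1*1/2) = [0/1, 1/2) <- contains code 199/400
  'e': [0/1 + 1/1*1/2, 0/1 + 1/1*7/10) = [1/2, 7/10)
  'c': [0/1 + 1/1*7/10, 0/1 + 1/1*9/10) = [7/10, 9/10)
  'f': [0/1 + 1/1*9/10, 0/1 + 1/1*1/1) = [9/10, 1/1)
  emit 'b', narrow to [0/1, 1/2)
Step 2: interval [0/1, 1/2), width = 1/2 - 0/1 = 1/2
  'b': [0/1 + 1/2*0/1, 0/1 + 1/2*1/2) = [0/1, 1/4)
  'e': [0/1 + 1/2*1/2, 0/1 + 1/2*7/10) = [1/4, 7/20)
  'c': [0/1 + 1/2*7/10, 0/1 + 1/2*9/10) = [7/20, 9/20)
  'f': [0/1 + 1/2*9/10, 0/1 + 1/2*1/1) = [9/20, 1/2) <- contains code 199/400
  emit 'f', narrow to [9/20, 1/2)
Step 3: interval [9/20, 1/2), width = 1/2 - 9/20 = 1/20
  'b': [9/20 + 1/20*0/1, 9/20 + 1/20*1/2) = [9/20, 19/40)
  'e': [9/20 + 1/20*1/2, 9/20 + 1/20*7/10) = [19/40, 97/200)
  'c': [9/20 + 1/20*7/10, 9/20 + 1/20*9/10) = [97/200, 99/200)
  'f': [9/20 + 1/20*9/10, 9/20 + 1/20*1/1) = [99/200, 1/2) <- contains code 199/400
  emit 'f', narrow to [99/200, 1/2)

Answer: bff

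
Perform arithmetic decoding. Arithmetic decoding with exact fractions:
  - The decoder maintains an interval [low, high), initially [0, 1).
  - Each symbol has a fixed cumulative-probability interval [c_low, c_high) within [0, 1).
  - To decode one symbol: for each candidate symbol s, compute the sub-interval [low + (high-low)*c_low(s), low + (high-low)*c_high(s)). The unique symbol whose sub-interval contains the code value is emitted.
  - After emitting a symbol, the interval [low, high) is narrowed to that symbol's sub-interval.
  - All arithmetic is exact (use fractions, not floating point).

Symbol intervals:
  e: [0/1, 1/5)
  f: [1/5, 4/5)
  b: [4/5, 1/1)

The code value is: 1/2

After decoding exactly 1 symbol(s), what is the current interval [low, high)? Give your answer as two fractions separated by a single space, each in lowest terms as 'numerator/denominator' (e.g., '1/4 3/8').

Step 1: interval [0/1, 1/1), width = 1/1 - 0/1 = 1/1
  'e': [0/1 + 1/1*0/1, 0/1 + 1/1*1/5) = [0/1, 1/5)
  'f': [0/1 + 1/1*1/5, 0/1 + 1/1*4/5) = [1/5, 4/5) <- contains code 1/2
  'b': [0/1 + 1/1*4/5, 0/1 + 1/1*1/1) = [4/5, 1/1)
  emit 'f', narrow to [1/5, 4/5)

Answer: 1/5 4/5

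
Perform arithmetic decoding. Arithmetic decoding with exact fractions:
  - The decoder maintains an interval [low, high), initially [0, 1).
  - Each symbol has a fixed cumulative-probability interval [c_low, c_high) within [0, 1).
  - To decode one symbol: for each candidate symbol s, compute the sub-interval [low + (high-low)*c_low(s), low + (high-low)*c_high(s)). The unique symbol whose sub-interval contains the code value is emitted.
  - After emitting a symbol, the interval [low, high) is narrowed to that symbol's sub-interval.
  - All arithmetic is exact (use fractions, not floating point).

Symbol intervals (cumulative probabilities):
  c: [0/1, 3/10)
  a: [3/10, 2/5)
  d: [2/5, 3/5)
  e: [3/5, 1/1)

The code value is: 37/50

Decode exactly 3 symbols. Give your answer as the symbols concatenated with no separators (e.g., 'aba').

Answer: ead

Derivation:
Step 1: interval [0/1, 1/1), width = 1/1 - 0/1 = 1/1
  'c': [0/1 + 1/1*0/1, 0/1 + 1/1*3/10) = [0/1, 3/10)
  'a': [0/1 + 1/1*3/10, 0/1 + 1/1*2/5) = [3/10, 2/5)
  'd': [0/1 + 1/1*2/5, 0/1 + 1/1*3/5) = [2/5, 3/5)
  'e': [0/1 + 1/1*3/5, 0/1 + 1/1*1/1) = [3/5, 1/1) <- contains code 37/50
  emit 'e', narrow to [3/5, 1/1)
Step 2: interval [3/5, 1/1), width = 1/1 - 3/5 = 2/5
  'c': [3/5 + 2/5*0/1, 3/5 + 2/5*3/10) = [3/5, 18/25)
  'a': [3/5 + 2/5*3/10, 3/5 + 2/5*2/5) = [18/25, 19/25) <- contains code 37/50
  'd': [3/5 + 2/5*2/5, 3/5 + 2/5*3/5) = [19/25, 21/25)
  'e': [3/5 + 2/5*3/5, 3/5 + 2/5*1/1) = [21/25, 1/1)
  emit 'a', narrow to [18/25, 19/25)
Step 3: interval [18/25, 19/25), width = 19/25 - 18/25 = 1/25
  'c': [18/25 + 1/25*0/1, 18/25 + 1/25*3/10) = [18/25, 183/250)
  'a': [18/25 + 1/25*3/10, 18/25 + 1/25*2/5) = [183/250, 92/125)
  'd': [18/25 + 1/25*2/5, 18/25 + 1/25*3/5) = [92/125, 93/125) <- contains code 37/50
  'e': [18/25 + 1/25*3/5, 18/25 + 1/25*1/1) = [93/125, 19/25)
  emit 'd', narrow to [92/125, 93/125)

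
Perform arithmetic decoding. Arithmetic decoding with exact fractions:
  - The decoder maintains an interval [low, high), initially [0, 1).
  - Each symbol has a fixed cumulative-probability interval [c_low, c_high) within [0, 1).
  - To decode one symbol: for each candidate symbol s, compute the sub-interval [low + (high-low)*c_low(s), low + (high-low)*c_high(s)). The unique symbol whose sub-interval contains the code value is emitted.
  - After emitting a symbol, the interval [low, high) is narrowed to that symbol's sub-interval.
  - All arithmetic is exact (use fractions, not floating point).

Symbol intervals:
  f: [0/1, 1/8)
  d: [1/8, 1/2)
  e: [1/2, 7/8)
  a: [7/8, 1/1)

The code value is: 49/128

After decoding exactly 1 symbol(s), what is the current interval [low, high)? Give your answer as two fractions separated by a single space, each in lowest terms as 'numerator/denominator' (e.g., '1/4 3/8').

Step 1: interval [0/1, 1/1), width = 1/1 - 0/1 = 1/1
  'f': [0/1 + 1/1*0/1, 0/1 + 1/1*1/8) = [0/1, 1/8)
  'd': [0/1 + 1/1*1/8, 0/1 + 1/1*1/2) = [1/8, 1/2) <- contains code 49/128
  'e': [0/1 + 1/1*1/2, 0/1 + 1/1*7/8) = [1/2, 7/8)
  'a': [0/1 + 1/1*7/8, 0/1 + 1/1*1/1) = [7/8, 1/1)
  emit 'd', narrow to [1/8, 1/2)

Answer: 1/8 1/2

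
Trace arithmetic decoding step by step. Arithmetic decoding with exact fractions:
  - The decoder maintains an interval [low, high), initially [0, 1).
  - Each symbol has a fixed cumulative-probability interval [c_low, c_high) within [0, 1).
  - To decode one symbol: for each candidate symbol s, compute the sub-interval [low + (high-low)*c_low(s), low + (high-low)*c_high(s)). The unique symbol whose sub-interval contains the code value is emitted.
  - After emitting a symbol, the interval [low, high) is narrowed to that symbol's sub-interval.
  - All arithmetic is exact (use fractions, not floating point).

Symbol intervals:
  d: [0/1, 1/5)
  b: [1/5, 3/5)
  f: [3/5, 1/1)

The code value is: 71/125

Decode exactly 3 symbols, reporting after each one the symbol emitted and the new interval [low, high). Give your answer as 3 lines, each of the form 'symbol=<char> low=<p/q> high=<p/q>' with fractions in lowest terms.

Step 1: interval [0/1, 1/1), width = 1/1 - 0/1 = 1/1
  'd': [0/1 + 1/1*0/1, 0/1 + 1/1*1/5) = [0/1, 1/5)
  'b': [0/1 + 1/1*1/5, 0/1 + 1/1*3/5) = [1/5, 3/5) <- contains code 71/125
  'f': [0/1 + 1/1*3/5, 0/1 + 1/1*1/1) = [3/5, 1/1)
  emit 'b', narrow to [1/5, 3/5)
Step 2: interval [1/5, 3/5), width = 3/5 - 1/5 = 2/5
  'd': [1/5 + 2/5*0/1, 1/5 + 2/5*1/5) = [1/5, 7/25)
  'b': [1/5 + 2/5*1/5, 1/5 + 2/5*3/5) = [7/25, 11/25)
  'f': [1/5 + 2/5*3/5, 1/5 + 2/5*1/1) = [11/25, 3/5) <- contains code 71/125
  emit 'f', narrow to [11/25, 3/5)
Step 3: interval [11/25, 3/5), width = 3/5 - 11/25 = 4/25
  'd': [11/25 + 4/25*0/1, 11/25 + 4/25*1/5) = [11/25, 59/125)
  'b': [11/25 + 4/25*1/5, 11/25 + 4/25*3/5) = [59/125, 67/125)
  'f': [11/25 + 4/25*3/5, 11/25 + 4/25*1/1) = [67/125, 3/5) <- contains code 71/125
  emit 'f', narrow to [67/125, 3/5)

Answer: symbol=b low=1/5 high=3/5
symbol=f low=11/25 high=3/5
symbol=f low=67/125 high=3/5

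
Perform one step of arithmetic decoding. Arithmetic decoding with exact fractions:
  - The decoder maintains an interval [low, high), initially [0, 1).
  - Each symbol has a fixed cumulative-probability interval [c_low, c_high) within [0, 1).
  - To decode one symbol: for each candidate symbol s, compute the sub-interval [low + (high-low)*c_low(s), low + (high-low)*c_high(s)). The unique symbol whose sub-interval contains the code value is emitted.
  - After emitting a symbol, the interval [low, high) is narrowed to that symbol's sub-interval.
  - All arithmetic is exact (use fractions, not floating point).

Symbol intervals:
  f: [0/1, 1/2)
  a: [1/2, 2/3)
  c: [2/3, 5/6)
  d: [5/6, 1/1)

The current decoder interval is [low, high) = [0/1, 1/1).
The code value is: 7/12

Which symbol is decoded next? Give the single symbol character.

Interval width = high − low = 1/1 − 0/1 = 1/1
Scaled code = (code − low) / width = (7/12 − 0/1) / 1/1 = 7/12
  f: [0/1, 1/2) 
  a: [1/2, 2/3) ← scaled code falls here ✓
  c: [2/3, 5/6) 
  d: [5/6, 1/1) 

Answer: a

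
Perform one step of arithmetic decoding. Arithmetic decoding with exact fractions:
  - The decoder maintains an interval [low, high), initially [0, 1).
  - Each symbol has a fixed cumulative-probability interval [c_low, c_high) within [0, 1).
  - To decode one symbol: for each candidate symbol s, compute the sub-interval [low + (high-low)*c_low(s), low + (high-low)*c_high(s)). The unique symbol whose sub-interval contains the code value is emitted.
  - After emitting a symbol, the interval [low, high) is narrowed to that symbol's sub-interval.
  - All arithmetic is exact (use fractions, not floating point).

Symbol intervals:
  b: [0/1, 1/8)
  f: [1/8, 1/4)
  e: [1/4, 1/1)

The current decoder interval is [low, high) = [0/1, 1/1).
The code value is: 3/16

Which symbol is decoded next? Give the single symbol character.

Answer: f

Derivation:
Interval width = high − low = 1/1 − 0/1 = 1/1
Scaled code = (code − low) / width = (3/16 − 0/1) / 1/1 = 3/16
  b: [0/1, 1/8) 
  f: [1/8, 1/4) ← scaled code falls here ✓
  e: [1/4, 1/1) 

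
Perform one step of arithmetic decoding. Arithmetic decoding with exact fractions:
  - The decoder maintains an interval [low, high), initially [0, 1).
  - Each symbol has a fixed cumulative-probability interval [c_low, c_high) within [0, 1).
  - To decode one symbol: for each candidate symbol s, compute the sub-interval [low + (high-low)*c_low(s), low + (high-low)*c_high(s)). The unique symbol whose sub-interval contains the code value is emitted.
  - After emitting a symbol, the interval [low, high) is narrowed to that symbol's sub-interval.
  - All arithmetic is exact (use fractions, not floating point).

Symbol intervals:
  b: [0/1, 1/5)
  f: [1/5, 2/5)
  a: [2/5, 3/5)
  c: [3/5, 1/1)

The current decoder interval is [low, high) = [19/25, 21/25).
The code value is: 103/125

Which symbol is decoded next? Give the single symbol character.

Answer: c

Derivation:
Interval width = high − low = 21/25 − 19/25 = 2/25
Scaled code = (code − low) / width = (103/125 − 19/25) / 2/25 = 4/5
  b: [0/1, 1/5) 
  f: [1/5, 2/5) 
  a: [2/5, 3/5) 
  c: [3/5, 1/1) ← scaled code falls here ✓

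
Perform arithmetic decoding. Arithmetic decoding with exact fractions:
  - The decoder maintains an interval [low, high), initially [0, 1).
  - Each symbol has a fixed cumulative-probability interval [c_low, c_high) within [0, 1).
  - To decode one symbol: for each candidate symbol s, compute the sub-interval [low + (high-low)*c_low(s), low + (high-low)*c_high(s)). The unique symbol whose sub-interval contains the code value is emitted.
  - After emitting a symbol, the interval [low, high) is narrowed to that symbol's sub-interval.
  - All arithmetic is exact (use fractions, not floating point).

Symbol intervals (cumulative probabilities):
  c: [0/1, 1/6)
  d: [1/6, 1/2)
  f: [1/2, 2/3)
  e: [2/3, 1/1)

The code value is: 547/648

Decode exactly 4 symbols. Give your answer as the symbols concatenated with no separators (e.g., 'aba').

Answer: efdc

Derivation:
Step 1: interval [0/1, 1/1), width = 1/1 - 0/1 = 1/1
  'c': [0/1 + 1/1*0/1, 0/1 + 1/1*1/6) = [0/1, 1/6)
  'd': [0/1 + 1/1*1/6, 0/1 + 1/1*1/2) = [1/6, 1/2)
  'f': [0/1 + 1/1*1/2, 0/1 + 1/1*2/3) = [1/2, 2/3)
  'e': [0/1 + 1/1*2/3, 0/1 + 1/1*1/1) = [2/3, 1/1) <- contains code 547/648
  emit 'e', narrow to [2/3, 1/1)
Step 2: interval [2/3, 1/1), width = 1/1 - 2/3 = 1/3
  'c': [2/3 + 1/3*0/1, 2/3 + 1/3*1/6) = [2/3, 13/18)
  'd': [2/3 + 1/3*1/6, 2/3 + 1/3*1/2) = [13/18, 5/6)
  'f': [2/3 + 1/3*1/2, 2/3 + 1/3*2/3) = [5/6, 8/9) <- contains code 547/648
  'e': [2/3 + 1/3*2/3, 2/3 + 1/3*1/1) = [8/9, 1/1)
  emit 'f', narrow to [5/6, 8/9)
Step 3: interval [5/6, 8/9), width = 8/9 - 5/6 = 1/18
  'c': [5/6 + 1/18*0/1, 5/6 + 1/18*1/6) = [5/6, 91/108)
  'd': [5/6 + 1/18*1/6, 5/6 + 1/18*1/2) = [91/108, 31/36) <- contains code 547/648
  'f': [5/6 + 1/18*1/2, 5/6 + 1/18*2/3) = [31/36, 47/54)
  'e': [5/6 + 1/18*2/3, 5/6 + 1/18*1/1) = [47/54, 8/9)
  emit 'd', narrow to [91/108, 31/36)
Step 4: interval [91/108, 31/36), width = 31/36 - 91/108 = 1/54
  'c': [91/108 + 1/54*0/1, 91/108 + 1/54*1/6) = [91/108, 137/162) <- contains code 547/648
  'd': [91/108 + 1/54*1/6, 91/108 + 1/54*1/2) = [137/162, 23/27)
  'f': [91/108 + 1/54*1/2, 91/108 + 1/54*2/3) = [23/27, 277/324)
  'e': [91/108 + 1/54*2/3, 91/108 + 1/54*1/1) = [277/324, 31/36)
  emit 'c', narrow to [91/108, 137/162)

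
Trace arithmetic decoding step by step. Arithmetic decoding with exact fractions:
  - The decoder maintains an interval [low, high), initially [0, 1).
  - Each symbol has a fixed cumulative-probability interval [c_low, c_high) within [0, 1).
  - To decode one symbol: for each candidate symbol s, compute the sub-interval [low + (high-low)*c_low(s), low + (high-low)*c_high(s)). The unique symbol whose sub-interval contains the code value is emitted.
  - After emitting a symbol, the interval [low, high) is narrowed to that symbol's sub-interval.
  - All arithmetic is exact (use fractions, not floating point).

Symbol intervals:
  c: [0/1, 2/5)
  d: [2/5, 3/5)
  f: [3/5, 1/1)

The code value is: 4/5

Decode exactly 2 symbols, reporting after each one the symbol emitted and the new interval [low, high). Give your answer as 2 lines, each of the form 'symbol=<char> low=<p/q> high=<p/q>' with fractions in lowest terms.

Step 1: interval [0/1, 1/1), width = 1/1 - 0/1 = 1/1
  'c': [0/1 + 1/1*0/1, 0/1 + 1/1*2/5) = [0/1, 2/5)
  'd': [0/1 + 1/1*2/5, 0/1 + 1/1*3/5) = [2/5, 3/5)
  'f': [0/1 + 1/1*3/5, 0/1 + 1/1*1/1) = [3/5, 1/1) <- contains code 4/5
  emit 'f', narrow to [3/5, 1/1)
Step 2: interval [3/5, 1/1), width = 1/1 - 3/5 = 2/5
  'c': [3/5 + 2/5*0/1, 3/5 + 2/5*2/5) = [3/5, 19/25)
  'd': [3/5 + 2/5*2/5, 3/5 + 2/5*3/5) = [19/25, 21/25) <- contains code 4/5
  'f': [3/5 + 2/5*3/5, 3/5 + 2/5*1/1) = [21/25, 1/1)
  emit 'd', narrow to [19/25, 21/25)

Answer: symbol=f low=3/5 high=1/1
symbol=d low=19/25 high=21/25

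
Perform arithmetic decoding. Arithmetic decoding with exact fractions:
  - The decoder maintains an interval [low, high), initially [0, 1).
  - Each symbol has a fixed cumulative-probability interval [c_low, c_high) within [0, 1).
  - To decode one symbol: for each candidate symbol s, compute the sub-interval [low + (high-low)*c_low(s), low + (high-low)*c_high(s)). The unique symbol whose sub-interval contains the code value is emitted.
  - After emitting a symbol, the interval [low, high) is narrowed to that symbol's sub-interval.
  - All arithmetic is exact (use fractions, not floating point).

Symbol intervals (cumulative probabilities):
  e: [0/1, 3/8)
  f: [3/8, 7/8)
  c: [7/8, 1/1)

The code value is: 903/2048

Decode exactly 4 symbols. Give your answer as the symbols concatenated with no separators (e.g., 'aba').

Answer: feec

Derivation:
Step 1: interval [0/1, 1/1), width = 1/1 - 0/1 = 1/1
  'e': [0/1 + 1/1*0/1, 0/1 + 1/1*3/8) = [0/1, 3/8)
  'f': [0/1 + 1/1*3/8, 0/1 + 1/1*7/8) = [3/8, 7/8) <- contains code 903/2048
  'c': [0/1 + 1/1*7/8, 0/1 + 1/1*1/1) = [7/8, 1/1)
  emit 'f', narrow to [3/8, 7/8)
Step 2: interval [3/8, 7/8), width = 7/8 - 3/8 = 1/2
  'e': [3/8 + 1/2*0/1, 3/8 + 1/2*3/8) = [3/8, 9/16) <- contains code 903/2048
  'f': [3/8 + 1/2*3/8, 3/8 + 1/2*7/8) = [9/16, 13/16)
  'c': [3/8 + 1/2*7/8, 3/8 + 1/2*1/1) = [13/16, 7/8)
  emit 'e', narrow to [3/8, 9/16)
Step 3: interval [3/8, 9/16), width = 9/16 - 3/8 = 3/16
  'e': [3/8 + 3/16*0/1, 3/8 + 3/16*3/8) = [3/8, 57/128) <- contains code 903/2048
  'f': [3/8 + 3/16*3/8, 3/8 + 3/16*7/8) = [57/128, 69/128)
  'c': [3/8 + 3/16*7/8, 3/8 + 3/16*1/1) = [69/128, 9/16)
  emit 'e', narrow to [3/8, 57/128)
Step 4: interval [3/8, 57/128), width = 57/128 - 3/8 = 9/128
  'e': [3/8 + 9/128*0/1, 3/8 + 9/128*3/8) = [3/8, 411/1024)
  'f': [3/8 + 9/128*3/8, 3/8 + 9/128*7/8) = [411/1024, 447/1024)
  'c': [3/8 + 9/128*7/8, 3/8 + 9/128*1/1) = [447/1024, 57/128) <- contains code 903/2048
  emit 'c', narrow to [447/1024, 57/128)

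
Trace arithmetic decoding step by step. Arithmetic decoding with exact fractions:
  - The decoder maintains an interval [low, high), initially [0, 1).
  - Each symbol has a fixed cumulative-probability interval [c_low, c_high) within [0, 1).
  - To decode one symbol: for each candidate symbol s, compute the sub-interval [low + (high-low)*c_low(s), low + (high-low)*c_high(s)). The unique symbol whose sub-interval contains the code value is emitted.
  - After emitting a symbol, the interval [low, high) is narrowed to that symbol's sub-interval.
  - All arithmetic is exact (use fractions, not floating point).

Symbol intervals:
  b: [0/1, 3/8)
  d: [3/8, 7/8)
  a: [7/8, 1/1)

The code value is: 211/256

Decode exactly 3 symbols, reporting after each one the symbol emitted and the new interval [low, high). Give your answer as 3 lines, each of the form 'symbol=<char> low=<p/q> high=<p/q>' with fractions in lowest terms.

Step 1: interval [0/1, 1/1), width = 1/1 - 0/1 = 1/1
  'b': [0/1 + 1/1*0/1, 0/1 + 1/1*3/8) = [0/1, 3/8)
  'd': [0/1 + 1/1*3/8, 0/1 + 1/1*7/8) = [3/8, 7/8) <- contains code 211/256
  'a': [0/1 + 1/1*7/8, 0/1 + 1/1*1/1) = [7/8, 1/1)
  emit 'd', narrow to [3/8, 7/8)
Step 2: interval [3/8, 7/8), width = 7/8 - 3/8 = 1/2
  'b': [3/8 + 1/2*0/1, 3/8 + 1/2*3/8) = [3/8, 9/16)
  'd': [3/8 + 1/2*3/8, 3/8 + 1/2*7/8) = [9/16, 13/16)
  'a': [3/8 + 1/2*7/8, 3/8 + 1/2*1/1) = [13/16, 7/8) <- contains code 211/256
  emit 'a', narrow to [13/16, 7/8)
Step 3: interval [13/16, 7/8), width = 7/8 - 13/16 = 1/16
  'b': [13/16 + 1/16*0/1, 13/16 + 1/16*3/8) = [13/16, 107/128) <- contains code 211/256
  'd': [13/16 + 1/16*3/8, 13/16 + 1/16*7/8) = [107/128, 111/128)
  'a': [13/16 + 1/16*7/8, 13/16 + 1/16*1/1) = [111/128, 7/8)
  emit 'b', narrow to [13/16, 107/128)

Answer: symbol=d low=3/8 high=7/8
symbol=a low=13/16 high=7/8
symbol=b low=13/16 high=107/128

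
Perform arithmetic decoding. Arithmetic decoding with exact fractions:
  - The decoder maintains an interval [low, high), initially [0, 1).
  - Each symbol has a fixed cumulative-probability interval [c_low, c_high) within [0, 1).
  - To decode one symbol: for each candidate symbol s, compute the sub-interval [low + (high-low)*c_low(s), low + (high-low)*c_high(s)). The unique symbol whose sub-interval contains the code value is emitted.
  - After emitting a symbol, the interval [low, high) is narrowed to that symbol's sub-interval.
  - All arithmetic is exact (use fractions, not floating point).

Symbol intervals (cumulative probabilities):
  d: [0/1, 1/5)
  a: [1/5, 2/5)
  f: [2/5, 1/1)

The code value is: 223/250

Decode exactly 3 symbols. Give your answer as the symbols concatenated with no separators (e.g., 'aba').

Step 1: interval [0/1, 1/1), width = 1/1 - 0/1 = 1/1
  'd': [0/1 + 1/1*0/1, 0/1 + 1/1*1/5) = [0/1, 1/5)
  'a': [0/1 + 1/1*1/5, 0/1 + 1/1*2/5) = [1/5, 2/5)
  'f': [0/1 + 1/1*2/5, 0/1 + 1/1*1/1) = [2/5, 1/1) <- contains code 223/250
  emit 'f', narrow to [2/5, 1/1)
Step 2: interval [2/5, 1/1), width = 1/1 - 2/5 = 3/5
  'd': [2/5 + 3/5*0/1, 2/5 + 3/5*1/5) = [2/5, 13/25)
  'a': [2/5 + 3/5*1/5, 2/5 + 3/5*2/5) = [13/25, 16/25)
  'f': [2/5 + 3/5*2/5, 2/5 + 3/5*1/1) = [16/25, 1/1) <- contains code 223/250
  emit 'f', narrow to [16/25, 1/1)
Step 3: interval [16/25, 1/1), width = 1/1 - 16/25 = 9/25
  'd': [16/25 + 9/25*0/1, 16/25 + 9/25*1/5) = [16/25, 89/125)
  'a': [16/25 + 9/25*1/5, 16/25 + 9/25*2/5) = [89/125, 98/125)
  'f': [16/25 + 9/25*2/5, 16/25 + 9/25*1/1) = [98/125, 1/1) <- contains code 223/250
  emit 'f', narrow to [98/125, 1/1)

Answer: fff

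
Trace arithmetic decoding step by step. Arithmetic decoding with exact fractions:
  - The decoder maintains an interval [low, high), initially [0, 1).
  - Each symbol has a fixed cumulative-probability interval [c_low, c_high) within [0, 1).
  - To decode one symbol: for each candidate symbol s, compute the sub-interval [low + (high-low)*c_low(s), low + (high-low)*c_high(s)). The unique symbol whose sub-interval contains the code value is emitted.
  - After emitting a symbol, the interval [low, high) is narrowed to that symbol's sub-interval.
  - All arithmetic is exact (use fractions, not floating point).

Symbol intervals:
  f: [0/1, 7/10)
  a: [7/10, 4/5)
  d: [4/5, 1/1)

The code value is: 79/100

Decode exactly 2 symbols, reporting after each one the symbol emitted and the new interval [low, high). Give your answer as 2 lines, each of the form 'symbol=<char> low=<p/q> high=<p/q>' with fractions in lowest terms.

Answer: symbol=a low=7/10 high=4/5
symbol=d low=39/50 high=4/5

Derivation:
Step 1: interval [0/1, 1/1), width = 1/1 - 0/1 = 1/1
  'f': [0/1 + 1/1*0/1, 0/1 + 1/1*7/10) = [0/1, 7/10)
  'a': [0/1 + 1/1*7/10, 0/1 + 1/1*4/5) = [7/10, 4/5) <- contains code 79/100
  'd': [0/1 + 1/1*4/5, 0/1 + 1/1*1/1) = [4/5, 1/1)
  emit 'a', narrow to [7/10, 4/5)
Step 2: interval [7/10, 4/5), width = 4/5 - 7/10 = 1/10
  'f': [7/10 + 1/10*0/1, 7/10 + 1/10*7/10) = [7/10, 77/100)
  'a': [7/10 + 1/10*7/10, 7/10 + 1/10*4/5) = [77/100, 39/50)
  'd': [7/10 + 1/10*4/5, 7/10 + 1/10*1/1) = [39/50, 4/5) <- contains code 79/100
  emit 'd', narrow to [39/50, 4/5)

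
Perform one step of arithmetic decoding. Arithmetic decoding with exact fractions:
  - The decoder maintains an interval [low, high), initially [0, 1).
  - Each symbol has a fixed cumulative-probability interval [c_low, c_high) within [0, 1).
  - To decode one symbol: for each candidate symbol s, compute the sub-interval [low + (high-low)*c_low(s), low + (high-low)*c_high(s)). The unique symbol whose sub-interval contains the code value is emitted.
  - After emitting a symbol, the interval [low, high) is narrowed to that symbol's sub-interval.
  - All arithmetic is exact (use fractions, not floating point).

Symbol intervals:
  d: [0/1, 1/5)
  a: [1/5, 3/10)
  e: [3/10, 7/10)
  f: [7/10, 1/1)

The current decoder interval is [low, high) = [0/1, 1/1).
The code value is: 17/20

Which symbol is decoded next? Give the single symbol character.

Interval width = high − low = 1/1 − 0/1 = 1/1
Scaled code = (code − low) / width = (17/20 − 0/1) / 1/1 = 17/20
  d: [0/1, 1/5) 
  a: [1/5, 3/10) 
  e: [3/10, 7/10) 
  f: [7/10, 1/1) ← scaled code falls here ✓

Answer: f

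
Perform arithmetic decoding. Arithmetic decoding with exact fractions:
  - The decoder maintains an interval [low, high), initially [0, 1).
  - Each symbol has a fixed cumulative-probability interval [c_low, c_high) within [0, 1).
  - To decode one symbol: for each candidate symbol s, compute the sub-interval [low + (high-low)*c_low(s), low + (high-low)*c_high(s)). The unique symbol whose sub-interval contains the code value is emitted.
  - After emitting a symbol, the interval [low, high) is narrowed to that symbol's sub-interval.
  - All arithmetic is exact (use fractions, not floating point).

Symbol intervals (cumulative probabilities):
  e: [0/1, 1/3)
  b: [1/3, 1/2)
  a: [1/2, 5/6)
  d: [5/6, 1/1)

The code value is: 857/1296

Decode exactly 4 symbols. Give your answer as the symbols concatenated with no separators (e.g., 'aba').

Step 1: interval [0/1, 1/1), width = 1/1 - 0/1 = 1/1
  'e': [0/1 + 1/1*0/1, 0/1 + 1/1*1/3) = [0/1, 1/3)
  'b': [0/1 + 1/1*1/3, 0/1 + 1/1*1/2) = [1/3, 1/2)
  'a': [0/1 + 1/1*1/2, 0/1 + 1/1*5/6) = [1/2, 5/6) <- contains code 857/1296
  'd': [0/1 + 1/1*5/6, 0/1 + 1/1*1/1) = [5/6, 1/1)
  emit 'a', narrow to [1/2, 5/6)
Step 2: interval [1/2, 5/6), width = 5/6 - 1/2 = 1/3
  'e': [1/2 + 1/3*0/1, 1/2 + 1/3*1/3) = [1/2, 11/18)
  'b': [1/2 + 1/3*1/3, 1/2 + 1/3*1/2) = [11/18, 2/3) <- contains code 857/1296
  'a': [1/2 + 1/3*1/2, 1/2 + 1/3*5/6) = [2/3, 7/9)
  'd': [1/2 + 1/3*5/6, 1/2 + 1/3*1/1) = [7/9, 5/6)
  emit 'b', narrow to [11/18, 2/3)
Step 3: interval [11/18, 2/3), width = 2/3 - 11/18 = 1/18
  'e': [11/18 + 1/18*0/1, 11/18 + 1/18*1/3) = [11/18, 17/27)
  'b': [11/18 + 1/18*1/3, 11/18 + 1/18*1/2) = [17/27, 23/36)
  'a': [11/18 + 1/18*1/2, 11/18 + 1/18*5/6) = [23/36, 71/108)
  'd': [11/18 + 1/18*5/6, 11/18 + 1/18*1/1) = [71/108, 2/3) <- contains code 857/1296
  emit 'd', narrow to [71/108, 2/3)
Step 4: interval [71/108, 2/3), width = 2/3 - 71/108 = 1/108
  'e': [71/108 + 1/108*0/1, 71/108 + 1/108*1/3) = [71/108, 107/162)
  'b': [71/108 + 1/108*1/3, 71/108 + 1/108*1/2) = [107/162, 143/216) <- contains code 857/1296
  'a': [71/108 + 1/108*1/2, 71/108 + 1/108*5/6) = [143/216, 431/648)
  'd': [71/108 + 1/108*5/6, 71/108 + 1/108*1/1) = [431/648, 2/3)
  emit 'b', narrow to [107/162, 143/216)

Answer: abdb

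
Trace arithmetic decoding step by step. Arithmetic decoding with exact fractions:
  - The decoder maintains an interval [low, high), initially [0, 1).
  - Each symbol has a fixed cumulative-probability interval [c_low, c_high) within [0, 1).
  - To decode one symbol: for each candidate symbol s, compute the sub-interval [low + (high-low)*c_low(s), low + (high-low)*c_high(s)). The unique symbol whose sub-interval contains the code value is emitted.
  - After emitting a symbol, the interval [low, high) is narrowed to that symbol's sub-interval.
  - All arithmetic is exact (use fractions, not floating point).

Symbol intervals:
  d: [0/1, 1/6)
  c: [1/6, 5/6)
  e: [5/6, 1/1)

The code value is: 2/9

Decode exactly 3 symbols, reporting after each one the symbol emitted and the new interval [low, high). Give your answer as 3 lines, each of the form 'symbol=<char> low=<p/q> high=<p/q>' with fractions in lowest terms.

Answer: symbol=c low=1/6 high=5/6
symbol=d low=1/6 high=5/18
symbol=c low=5/27 high=7/27

Derivation:
Step 1: interval [0/1, 1/1), width = 1/1 - 0/1 = 1/1
  'd': [0/1 + 1/1*0/1, 0/1 + 1/1*1/6) = [0/1, 1/6)
  'c': [0/1 + 1/1*1/6, 0/1 + 1/1*5/6) = [1/6, 5/6) <- contains code 2/9
  'e': [0/1 + 1/1*5/6, 0/1 + 1/1*1/1) = [5/6, 1/1)
  emit 'c', narrow to [1/6, 5/6)
Step 2: interval [1/6, 5/6), width = 5/6 - 1/6 = 2/3
  'd': [1/6 + 2/3*0/1, 1/6 + 2/3*1/6) = [1/6, 5/18) <- contains code 2/9
  'c': [1/6 + 2/3*1/6, 1/6 + 2/3*5/6) = [5/18, 13/18)
  'e': [1/6 + 2/3*5/6, 1/6 + 2/3*1/1) = [13/18, 5/6)
  emit 'd', narrow to [1/6, 5/18)
Step 3: interval [1/6, 5/18), width = 5/18 - 1/6 = 1/9
  'd': [1/6 + 1/9*0/1, 1/6 + 1/9*1/6) = [1/6, 5/27)
  'c': [1/6 + 1/9*1/6, 1/6 + 1/9*5/6) = [5/27, 7/27) <- contains code 2/9
  'e': [1/6 + 1/9*5/6, 1/6 + 1/9*1/1) = [7/27, 5/18)
  emit 'c', narrow to [5/27, 7/27)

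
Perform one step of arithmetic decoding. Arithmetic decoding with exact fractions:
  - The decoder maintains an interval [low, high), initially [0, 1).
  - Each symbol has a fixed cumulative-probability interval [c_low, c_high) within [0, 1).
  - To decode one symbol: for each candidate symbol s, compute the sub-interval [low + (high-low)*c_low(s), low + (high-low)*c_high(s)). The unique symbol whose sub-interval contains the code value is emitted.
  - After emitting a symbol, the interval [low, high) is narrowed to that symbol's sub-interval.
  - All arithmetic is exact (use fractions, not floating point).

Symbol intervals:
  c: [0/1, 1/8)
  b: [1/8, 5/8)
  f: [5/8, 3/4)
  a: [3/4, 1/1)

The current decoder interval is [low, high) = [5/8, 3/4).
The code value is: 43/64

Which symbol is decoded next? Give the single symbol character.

Answer: b

Derivation:
Interval width = high − low = 3/4 − 5/8 = 1/8
Scaled code = (code − low) / width = (43/64 − 5/8) / 1/8 = 3/8
  c: [0/1, 1/8) 
  b: [1/8, 5/8) ← scaled code falls here ✓
  f: [5/8, 3/4) 
  a: [3/4, 1/1) 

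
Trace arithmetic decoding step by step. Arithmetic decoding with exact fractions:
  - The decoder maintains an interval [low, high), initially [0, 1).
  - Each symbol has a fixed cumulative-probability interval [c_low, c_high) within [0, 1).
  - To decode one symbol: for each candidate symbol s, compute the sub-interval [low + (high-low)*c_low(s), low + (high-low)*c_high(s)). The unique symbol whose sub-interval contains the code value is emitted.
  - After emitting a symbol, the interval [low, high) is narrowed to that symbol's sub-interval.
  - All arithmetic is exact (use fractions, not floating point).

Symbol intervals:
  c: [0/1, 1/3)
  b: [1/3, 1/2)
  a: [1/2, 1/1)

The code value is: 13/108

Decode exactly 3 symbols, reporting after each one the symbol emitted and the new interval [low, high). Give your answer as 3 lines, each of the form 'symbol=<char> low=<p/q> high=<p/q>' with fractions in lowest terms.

Step 1: interval [0/1, 1/1), width = 1/1 - 0/1 = 1/1
  'c': [0/1 + 1/1*0/1, 0/1 + 1/1*1/3) = [0/1, 1/3) <- contains code 13/108
  'b': [0/1 + 1/1*1/3, 0/1 + 1/1*1/2) = [1/3, 1/2)
  'a': [0/1 + 1/1*1/2, 0/1 + 1/1*1/1) = [1/2, 1/1)
  emit 'c', narrow to [0/1, 1/3)
Step 2: interval [0/1, 1/3), width = 1/3 - 0/1 = 1/3
  'c': [0/1 + 1/3*0/1, 0/1 + 1/3*1/3) = [0/1, 1/9)
  'b': [0/1 + 1/3*1/3, 0/1 + 1/3*1/2) = [1/9, 1/6) <- contains code 13/108
  'a': [0/1 + 1/3*1/2, 0/1 + 1/3*1/1) = [1/6, 1/3)
  emit 'b', narrow to [1/9, 1/6)
Step 3: interval [1/9, 1/6), width = 1/6 - 1/9 = 1/18
  'c': [1/9 + 1/18*0/1, 1/9 + 1/18*1/3) = [1/9, 7/54) <- contains code 13/108
  'b': [1/9 + 1/18*1/3, 1/9 + 1/18*1/2) = [7/54, 5/36)
  'a': [1/9 + 1/18*1/2, 1/9 + 1/18*1/1) = [5/36, 1/6)
  emit 'c', narrow to [1/9, 7/54)

Answer: symbol=c low=0/1 high=1/3
symbol=b low=1/9 high=1/6
symbol=c low=1/9 high=7/54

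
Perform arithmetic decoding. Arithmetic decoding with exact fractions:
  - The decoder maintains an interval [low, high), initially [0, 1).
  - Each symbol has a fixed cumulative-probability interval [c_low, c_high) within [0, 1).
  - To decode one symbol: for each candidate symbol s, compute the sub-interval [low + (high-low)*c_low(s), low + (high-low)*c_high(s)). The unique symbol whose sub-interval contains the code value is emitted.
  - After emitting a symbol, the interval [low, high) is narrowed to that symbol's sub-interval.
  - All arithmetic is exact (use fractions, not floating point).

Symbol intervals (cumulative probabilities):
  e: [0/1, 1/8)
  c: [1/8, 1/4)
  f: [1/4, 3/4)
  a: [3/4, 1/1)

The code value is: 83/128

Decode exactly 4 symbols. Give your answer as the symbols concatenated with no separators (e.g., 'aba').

Step 1: interval [0/1, 1/1), width = 1/1 - 0/1 = 1/1
  'e': [0/1 + 1/1*0/1, 0/1 + 1/1*1/8) = [0/1, 1/8)
  'c': [0/1 + 1/1*1/8, 0/1 + 1/1*1/4) = [1/8, 1/4)
  'f': [0/1 + 1/1*1/4, 0/1 + 1/1*3/4) = [1/4, 3/4) <- contains code 83/128
  'a': [0/1 + 1/1*3/4, 0/1 + 1/1*1/1) = [3/4, 1/1)
  emit 'f', narrow to [1/4, 3/4)
Step 2: interval [1/4, 3/4), width = 3/4 - 1/4 = 1/2
  'e': [1/4 + 1/2*0/1, 1/4 + 1/2*1/8) = [1/4, 5/16)
  'c': [1/4 + 1/2*1/8, 1/4 + 1/2*1/4) = [5/16, 3/8)
  'f': [1/4 + 1/2*1/4, 1/4 + 1/2*3/4) = [3/8, 5/8)
  'a': [1/4 + 1/2*3/4, 1/4 + 1/2*1/1) = [5/8, 3/4) <- contains code 83/128
  emit 'a', narrow to [5/8, 3/4)
Step 3: interval [5/8, 3/4), width = 3/4 - 5/8 = 1/8
  'e': [5/8 + 1/8*0/1, 5/8 + 1/8*1/8) = [5/8, 41/64)
  'c': [5/8 + 1/8*1/8, 5/8 + 1/8*1/4) = [41/64, 21/32) <- contains code 83/128
  'f': [5/8 + 1/8*1/4, 5/8 + 1/8*3/4) = [21/32, 23/32)
  'a': [5/8 + 1/8*3/4, 5/8 + 1/8*1/1) = [23/32, 3/4)
  emit 'c', narrow to [41/64, 21/32)
Step 4: interval [41/64, 21/32), width = 21/32 - 41/64 = 1/64
  'e': [41/64 + 1/64*0/1, 41/64 + 1/64*1/8) = [41/64, 329/512)
  'c': [41/64 + 1/64*1/8, 41/64 + 1/64*1/4) = [329/512, 165/256)
  'f': [41/64 + 1/64*1/4, 41/64 + 1/64*3/4) = [165/256, 167/256) <- contains code 83/128
  'a': [41/64 + 1/64*3/4, 41/64 + 1/64*1/1) = [167/256, 21/32)
  emit 'f', narrow to [165/256, 167/256)

Answer: facf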